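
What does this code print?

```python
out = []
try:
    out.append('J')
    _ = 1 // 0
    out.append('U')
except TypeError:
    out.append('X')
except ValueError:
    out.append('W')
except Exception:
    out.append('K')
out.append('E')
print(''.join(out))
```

Execution trace: 'J' (try body) → 'K' (except Exception) → 'E' (after the try/except). Output: JKE

Answer: JKE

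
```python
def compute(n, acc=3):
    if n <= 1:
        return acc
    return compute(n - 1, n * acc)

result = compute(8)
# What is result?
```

Accumulator trace (n, acc): (8, 3) -> (7, 24) -> (6, 168) -> (5, 1008) -> (4, 5040) -> (3, 20160) -> (2, 60480) -> (1, 120960) -> return 120960

Answer: 120960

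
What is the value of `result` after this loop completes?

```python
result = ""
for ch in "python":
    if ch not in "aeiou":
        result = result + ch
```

Remove vowels from 'python'
`result` takes the values: "" → "p" → "py" → "pyt" → "pyth" → "pythn"

Answer: "pythn"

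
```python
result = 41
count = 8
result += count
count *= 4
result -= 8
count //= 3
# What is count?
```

Trace:
`result = 41` → result = 41
`count = 8` → count = 8
`result += count` → result = 49
`count *= 4` → count = 32
`result -= 8` → result = 41
`count //= 3` → count = 10
So count = 10

Answer: 10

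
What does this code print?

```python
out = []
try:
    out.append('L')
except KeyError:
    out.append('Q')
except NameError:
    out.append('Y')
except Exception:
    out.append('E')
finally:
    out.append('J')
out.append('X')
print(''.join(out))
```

Execution trace: 'L' (try body, no exception) → 'J' (finally) → 'X' (after the try/except). Output: LJX

Answer: LJX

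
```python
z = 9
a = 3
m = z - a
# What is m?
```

Trace:
`z = 9` → z = 9
`a = 3` → a = 3
`m = z - a` → m = 6
So m = 6

Answer: 6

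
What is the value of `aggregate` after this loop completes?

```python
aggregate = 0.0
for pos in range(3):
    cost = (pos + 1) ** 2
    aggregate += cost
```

Sum of squared losses 1² + 2² + ... + 3²
`aggregate` takes the values: 0.0 → 1.0 → 5.0 → 14.0

Answer: 14.0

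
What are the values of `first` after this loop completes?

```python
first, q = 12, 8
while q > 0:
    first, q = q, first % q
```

GCD of 12 and 8
`first` takes the values: 12 → 8 → 4

Answer: 4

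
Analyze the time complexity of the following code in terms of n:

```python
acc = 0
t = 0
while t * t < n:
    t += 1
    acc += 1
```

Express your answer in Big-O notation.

Each loop level contributes: √n. Multiplying the contributions gives O(√n).

Answer: O(√n)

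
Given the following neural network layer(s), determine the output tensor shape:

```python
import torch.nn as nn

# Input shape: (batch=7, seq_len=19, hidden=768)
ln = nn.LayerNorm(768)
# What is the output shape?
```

Input: (7, 19, 768) -> Output: (7, 19, 768)

Answer: (7, 19, 768)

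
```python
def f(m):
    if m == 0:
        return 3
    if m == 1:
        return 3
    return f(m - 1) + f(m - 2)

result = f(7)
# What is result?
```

Build up from base cases: f(0)=3, f(1)=3, f(2)=6, f(3)=9, f(4)=15, f(5)=24, f(6)=39, ..., f(7)=63

Answer: 63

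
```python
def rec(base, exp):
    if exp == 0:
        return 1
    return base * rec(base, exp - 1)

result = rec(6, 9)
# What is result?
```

rec(6, 9) = 6 * 6 * 6 * 6 * 6 * 6 * 6 * 6 * 6 = 10077696

Answer: 10077696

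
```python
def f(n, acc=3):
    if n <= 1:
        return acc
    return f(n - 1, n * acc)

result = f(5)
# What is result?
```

Accumulator trace (n, acc): (5, 3) -> (4, 15) -> (3, 60) -> (2, 180) -> (1, 360) -> return 360

Answer: 360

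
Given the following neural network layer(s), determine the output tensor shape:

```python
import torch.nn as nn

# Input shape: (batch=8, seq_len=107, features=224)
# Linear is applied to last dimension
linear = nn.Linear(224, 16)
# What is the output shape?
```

Input: (8, 107, 224) -> Output: (8, 107, 16)

Answer: (8, 107, 16)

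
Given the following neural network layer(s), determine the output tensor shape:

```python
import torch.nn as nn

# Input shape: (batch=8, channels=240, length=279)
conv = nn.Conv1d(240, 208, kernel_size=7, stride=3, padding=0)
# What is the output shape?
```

Input: (8, 240, 279) -> Output: (8, 208, 91)

Answer: (8, 208, 91)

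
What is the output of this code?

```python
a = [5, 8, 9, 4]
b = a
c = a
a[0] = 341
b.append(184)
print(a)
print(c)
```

Key concept: multiple aliases.
Step by step:
`a = [5, 8, 9, 4]` → a = [5, 8, 9, 4]
`b = a` → b = [5, 8, 9, 4] (same object as a)
`c = a` → c = [5, 8, 9, 4] (same object as a, b)
`a[0] = 341` → a = [341, 8, 9, 4] (same object as b, c); b = [341, 8, 9, 4] (same object as a, c); c = [341, 8, 9, 4] (same object as a, b)
`b.append(184)` → a = [341, 8, 9, 4, 184] (same object as b, c); b = [341, 8, 9, 4, 184] (same object as a, c); c = [341, 8, 9, 4, 184] (same object as a, b)
`print(a)` → prints [341, 8, 9, 4, 184]
`print(c)` → prints [341, 8, 9, 4, 184]

Answer:
[341, 8, 9, 4, 184]
[341, 8, 9, 4, 184]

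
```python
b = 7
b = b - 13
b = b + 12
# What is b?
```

Trace:
`b = 7` → b = 7
`b = b - 13` → b = -6
`b = b + 12` → b = 6
So b = 6

Answer: 6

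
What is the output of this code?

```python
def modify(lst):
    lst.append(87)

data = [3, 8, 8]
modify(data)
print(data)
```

Key concept: function modifies passed list.
Step by step:
`data = [3, 8, 8]` → data = [3, 8, 8]
`modify(data)` → data = [3, 8, 8, 87]
`print(data)` → prints [3, 8, 8, 87]

Answer: [3, 8, 8, 87]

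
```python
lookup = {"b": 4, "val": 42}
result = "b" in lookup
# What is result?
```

Trace:
`lookup = {"b": 4, "val": 42}` → lookup = {'b': 4, 'val': 42}
`result = "b" in lookup` → result = True
So result = True

Answer: True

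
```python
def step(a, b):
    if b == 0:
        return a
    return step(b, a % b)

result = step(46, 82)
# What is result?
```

step(46, 82) -> step(82, 46) -> step(46, 36) -> step(36, 10) -> step(10, 6) -> step(6, 4) -> step(4, 2) -> step(2, 0) -> 2

Answer: 2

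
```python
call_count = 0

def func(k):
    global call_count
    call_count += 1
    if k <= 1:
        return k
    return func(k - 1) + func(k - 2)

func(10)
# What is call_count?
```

Calls(k) = 1 + Calls(k-1) + Calls(k-2); Calls(0)=Calls(1)=1. For k=10 this gives 177.

Answer: 177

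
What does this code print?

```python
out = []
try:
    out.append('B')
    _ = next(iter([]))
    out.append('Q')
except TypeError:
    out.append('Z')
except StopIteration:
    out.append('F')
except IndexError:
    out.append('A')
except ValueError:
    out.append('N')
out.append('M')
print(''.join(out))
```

Execution trace: 'B' (try body) → 'F' (except StopIteration) → 'M' (after the try/except). Output: BFM

Answer: BFM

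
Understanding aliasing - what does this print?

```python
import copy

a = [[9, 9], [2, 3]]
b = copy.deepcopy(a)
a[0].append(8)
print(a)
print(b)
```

Key concept: deep copy is fully independent.
Step by step:
`a = [[9, 9], [2, 3]]` → a = [[9, 9], [2, 3]]
`b = copy.deepcopy(a)` → b = [[9, 9], [2, 3]]
`a[0].append(8)` → a = [[9, 9, 8], [2, 3]]
`print(a)` → prints [[9, 9, 8], [2, 3]]
`print(b)` → prints [[9, 9], [2, 3]]

Answer:
[[9, 9, 8], [2, 3]]
[[9, 9], [2, 3]]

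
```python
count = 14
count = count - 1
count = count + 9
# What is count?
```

Trace:
`count = 14` → count = 14
`count = count - 1` → count = 13
`count = count + 9` → count = 22
So count = 22

Answer: 22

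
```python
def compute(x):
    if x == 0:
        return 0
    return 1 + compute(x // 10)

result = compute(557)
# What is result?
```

Count of digits of 557: 3

Answer: 3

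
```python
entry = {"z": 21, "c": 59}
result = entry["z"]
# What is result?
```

Trace:
`entry = {"z": 21, "c": 59}` → entry = {'z': 21, 'c': 59}
`result = entry["z"]` → result = 21
So result = 21

Answer: 21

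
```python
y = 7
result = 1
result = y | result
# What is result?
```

Trace:
`y = 7` → y = 7
`result = 1` → result = 1
`result = y | result` → result = 7
So result = 7

Answer: 7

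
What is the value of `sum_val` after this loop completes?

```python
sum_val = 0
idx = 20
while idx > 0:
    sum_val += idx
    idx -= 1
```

Sum 20 down to 1
`sum_val` takes the values: 0 → 20 → 39 → 57 → 74 → 90 → 105 → 119 → 132 → 144 → 155 → 165 → 174 → 182 → 189 → 195 → 200 → 204 → 207 → 209 → 210

Answer: 210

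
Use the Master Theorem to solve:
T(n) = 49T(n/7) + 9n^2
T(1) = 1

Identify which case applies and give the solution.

a=49, b=7, f(n)=9n^2. log_7(49) = 2. Since c=2 = 2, Case 2 applies: T(n) = Θ(n^log_b(a) · log n) = O(n^2 log n).

Answer: O(n^2 log n) - Case 2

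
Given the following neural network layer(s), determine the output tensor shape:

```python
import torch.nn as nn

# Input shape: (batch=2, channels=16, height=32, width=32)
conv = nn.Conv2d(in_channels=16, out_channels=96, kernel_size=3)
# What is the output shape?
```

Input: (2, 16, 32, 32) -> Output: (2, 96, 30, 30)

Answer: (2, 96, 30, 30)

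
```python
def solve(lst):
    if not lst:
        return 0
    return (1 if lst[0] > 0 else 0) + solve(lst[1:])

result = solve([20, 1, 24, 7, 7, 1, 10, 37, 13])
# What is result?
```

Count of positive elements in [20, 1, 24, 7, 7, 1, 10, 37, 13] = 9

Answer: 9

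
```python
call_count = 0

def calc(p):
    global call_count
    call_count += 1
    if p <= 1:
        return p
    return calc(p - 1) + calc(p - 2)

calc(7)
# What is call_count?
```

Calls(p) = 1 + Calls(p-1) + Calls(p-2); Calls(0)=Calls(1)=1. For p=7 this gives 41.

Answer: 41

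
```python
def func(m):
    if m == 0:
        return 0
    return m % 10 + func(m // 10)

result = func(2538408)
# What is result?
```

Sum of digits of 2538408: 8 + 0 + 4 + 8 + 3 + 5 + 2 = 30

Answer: 30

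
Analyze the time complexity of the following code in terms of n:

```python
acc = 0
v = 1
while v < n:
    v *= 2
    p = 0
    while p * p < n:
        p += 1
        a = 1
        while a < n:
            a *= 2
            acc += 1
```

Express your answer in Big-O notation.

Each loop level contributes: log n × √n × log n. Multiplying the contributions gives O(√n log² n).

Answer: O(√n log² n)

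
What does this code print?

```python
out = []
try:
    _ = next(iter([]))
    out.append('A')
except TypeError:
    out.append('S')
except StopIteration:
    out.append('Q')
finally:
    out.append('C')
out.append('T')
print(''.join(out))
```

Execution trace: 'Q' (except StopIteration) → 'C' (finally) → 'T' (after the try/except). Output: QCT

Answer: QCT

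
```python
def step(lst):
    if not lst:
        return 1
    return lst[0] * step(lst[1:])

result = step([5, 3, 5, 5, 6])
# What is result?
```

Product over [5, 3, 5, 5, 6] = 5 * 3 * 5 * 5 * 6 = 2250

Answer: 2250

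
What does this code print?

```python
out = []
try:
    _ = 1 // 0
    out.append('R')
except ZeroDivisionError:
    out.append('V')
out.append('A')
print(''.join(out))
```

Execution trace: 'V' (except ZeroDivisionError) → 'A' (after the try/except). Output: VA

Answer: VA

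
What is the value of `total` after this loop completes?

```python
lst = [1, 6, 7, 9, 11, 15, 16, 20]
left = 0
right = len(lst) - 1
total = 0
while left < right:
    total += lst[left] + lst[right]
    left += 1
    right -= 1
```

Sum of pairs from ends
`total` takes the values: 0 → 21 → 43 → 65 → 85

Answer: 85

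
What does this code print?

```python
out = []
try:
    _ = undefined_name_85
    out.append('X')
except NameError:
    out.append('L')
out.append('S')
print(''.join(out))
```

Execution trace: 'L' (except NameError) → 'S' (after the try/except). Output: LS

Answer: LS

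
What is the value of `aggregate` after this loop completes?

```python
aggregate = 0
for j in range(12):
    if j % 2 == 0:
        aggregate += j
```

Sum of even numbers 0 to 11
`aggregate` takes the values: 0 → 2 → 6 → 12 → 20 → 30

Answer: 30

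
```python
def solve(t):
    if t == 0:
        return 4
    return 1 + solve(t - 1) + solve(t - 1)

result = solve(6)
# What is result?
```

solve(t) = 1 + 2·solve(t-1), solve(0)=4. Closed form: (4+1)·2^6 - 1 = 319.

Answer: 319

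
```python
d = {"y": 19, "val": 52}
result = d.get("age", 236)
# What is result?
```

Trace:
`d = {"y": 19, "val": 52}` → d = {'y': 19, 'val': 52}
`result = d.get("age", 236)` → result = 236
So result = 236

Answer: 236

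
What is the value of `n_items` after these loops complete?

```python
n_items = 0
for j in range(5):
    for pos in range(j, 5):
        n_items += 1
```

Upper triangle: 5 + 4 + ... + 1
`n_items` takes the values: 0 → 1 → 2 → 3 → 4 → 5 → 6 → 7 → 8 → 9 → 10 → 11 → 12 → 13 → 14 → 15

Answer: 15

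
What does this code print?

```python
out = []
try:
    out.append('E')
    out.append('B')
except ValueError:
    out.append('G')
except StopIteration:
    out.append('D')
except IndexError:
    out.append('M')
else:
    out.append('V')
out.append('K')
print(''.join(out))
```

Execution trace: 'E' (try body) → 'B' (try body, no exception) → 'V' (else) → 'K' (after the try/except). Output: EBVK

Answer: EBVK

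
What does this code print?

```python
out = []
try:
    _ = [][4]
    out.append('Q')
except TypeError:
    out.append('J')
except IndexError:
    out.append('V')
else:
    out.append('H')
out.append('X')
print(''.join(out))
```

Execution trace: 'V' (except IndexError) → 'X' (after the try/except). Output: VX

Answer: VX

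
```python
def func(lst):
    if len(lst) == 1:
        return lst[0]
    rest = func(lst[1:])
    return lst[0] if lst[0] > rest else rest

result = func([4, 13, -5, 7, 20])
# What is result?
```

Recursive max over [4, 13, -5, 7, 20] = 20

Answer: 20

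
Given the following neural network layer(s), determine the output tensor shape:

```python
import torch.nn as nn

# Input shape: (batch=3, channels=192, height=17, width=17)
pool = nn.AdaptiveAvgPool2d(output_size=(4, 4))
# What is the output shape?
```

Input: (3, 192, 17, 17) -> Output: (3, 192, 4, 4)

Answer: (3, 192, 4, 4)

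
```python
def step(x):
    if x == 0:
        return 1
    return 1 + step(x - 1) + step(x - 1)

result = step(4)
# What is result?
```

step(x) = 1 + 2·step(x-1), step(0)=1. Closed form: (1+1)·2^4 - 1 = 31.

Answer: 31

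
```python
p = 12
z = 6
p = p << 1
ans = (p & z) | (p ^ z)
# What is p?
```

Trace:
`p = 12` → p = 12
`z = 6` → z = 6
`p = p << 1` → p = 24
`ans = (p & z) | (p ^ z)` → ans = 30
So p = 24

Answer: 24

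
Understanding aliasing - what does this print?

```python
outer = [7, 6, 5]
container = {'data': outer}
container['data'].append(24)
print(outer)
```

Key concept: dict holds reference to list.
Step by step:
`outer = [7, 6, 5]` → outer = [7, 6, 5]
`container = {'data': outer}` → container = {'data': [7, 6, 5]}
`container['data'].append(24)` → outer = [7, 6, 5, 24]; container = {'data': [7, 6, 5, 24]}
`print(outer)` → prints [7, 6, 5, 24]

Answer: [7, 6, 5, 24]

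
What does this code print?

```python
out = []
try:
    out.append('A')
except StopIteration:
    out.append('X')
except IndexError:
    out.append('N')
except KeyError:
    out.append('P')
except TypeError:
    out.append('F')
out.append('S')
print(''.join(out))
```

Execution trace: 'A' (try body, no exception) → 'S' (after the try/except). Output: AS

Answer: AS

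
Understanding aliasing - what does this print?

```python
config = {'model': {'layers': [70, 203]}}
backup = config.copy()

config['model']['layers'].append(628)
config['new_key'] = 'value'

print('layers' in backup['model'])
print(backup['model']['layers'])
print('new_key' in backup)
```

Key concept: shallow copy gotcha with nested dict.
Step by step:
`config = {'model': {'layers': [70, 203]}}` → config = {'model': {'layers': [70, 203]}}
`backup = config.copy()` → backup = {'model': {'layers': [70, 203]}}
`config['model']['layers'].append(628)` → config = {'model': {'layers': [70, 203, 628]}}; backup = {'model': {'layers': [70, 203, 628]}}
`config['new_key'] = 'value'` → config = {'model': {'layers': [70, 203, 628]}, 'new_key': 'value'}
`print('layers' in backup['model'])` → prints True
`print(backup['model']['layers'])` → prints [70, 203, 628]
`print('new_key' in backup)` → prints False

Answer:
True
[70, 203, 628]
False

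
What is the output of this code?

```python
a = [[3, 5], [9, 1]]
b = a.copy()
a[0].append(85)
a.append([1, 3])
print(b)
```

Key concept: shallow copy with nested lists.
Step by step:
`a = [[3, 5], [9, 1]]` → a = [[3, 5], [9, 1]]
`b = a.copy()` → b = [[3, 5], [9, 1]]
`a[0].append(85)` → a = [[3, 5, 85], [9, 1]]; b = [[3, 5, 85], [9, 1]]
`a.append([1, 3])` → a = [[3, 5, 85], [9, 1], [1, 3]]
`print(b)` → prints [[3, 5, 85], [9, 1]]

Answer: [[3, 5, 85], [9, 1]]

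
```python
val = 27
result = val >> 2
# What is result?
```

Trace:
`val = 27` → val = 27
`result = val >> 2` → result = 6
So result = 6

Answer: 6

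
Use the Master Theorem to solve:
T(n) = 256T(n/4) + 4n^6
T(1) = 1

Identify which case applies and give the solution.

a=256, b=4, f(n)=4n^6. log_4(256) = 4. Since c=6 > 4 and the regularity condition holds (256(n/4)^6 = (256/4^6)n^6 with 256/4^6 < 1), Case 3 applies: T(n) = Θ(f(n)) = O(n^6).

Answer: O(n^6) - Case 3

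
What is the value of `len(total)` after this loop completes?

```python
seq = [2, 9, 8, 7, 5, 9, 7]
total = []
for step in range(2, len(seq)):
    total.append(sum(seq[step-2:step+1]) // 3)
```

Number of 3-element averages
`total` takes the values: [] → [6] → [6, 8] → [6, 8, 6] → [6, 8, 6, 7] → [6, 8, 6, 7, 7]
So `len(total)` = 5

Answer: 5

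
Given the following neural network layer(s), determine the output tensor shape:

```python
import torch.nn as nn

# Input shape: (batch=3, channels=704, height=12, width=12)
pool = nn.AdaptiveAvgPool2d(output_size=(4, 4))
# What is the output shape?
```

Input: (3, 704, 12, 12) -> Output: (3, 704, 4, 4)

Answer: (3, 704, 4, 4)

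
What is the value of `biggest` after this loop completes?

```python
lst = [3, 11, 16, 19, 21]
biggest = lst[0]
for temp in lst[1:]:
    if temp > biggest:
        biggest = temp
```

Maximum of [3, 11, 16, 19, 21]
`biggest` takes the values: 3 → 11 → 16 → 19 → 21

Answer: 21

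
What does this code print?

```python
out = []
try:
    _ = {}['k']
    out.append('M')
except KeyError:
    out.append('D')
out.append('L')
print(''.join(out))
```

Execution trace: 'D' (except KeyError) → 'L' (after the try/except). Output: DL

Answer: DL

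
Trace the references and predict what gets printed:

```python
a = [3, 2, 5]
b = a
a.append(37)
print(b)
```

Key concept: basic list aliasing.
Step by step:
`a = [3, 2, 5]` → a = [3, 2, 5]
`b = a` → b = [3, 2, 5] (same object as a)
`a.append(37)` → a = [3, 2, 5, 37] (same object as b); b = [3, 2, 5, 37] (same object as a)
`print(b)` → prints [3, 2, 5, 37]

Answer: [3, 2, 5, 37]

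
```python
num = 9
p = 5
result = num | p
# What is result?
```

Trace:
`num = 9` → num = 9
`p = 5` → p = 5
`result = num | p` → result = 13
So result = 13

Answer: 13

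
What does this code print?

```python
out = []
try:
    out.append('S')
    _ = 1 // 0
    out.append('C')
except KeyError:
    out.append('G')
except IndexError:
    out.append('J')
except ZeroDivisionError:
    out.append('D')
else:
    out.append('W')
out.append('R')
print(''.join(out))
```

Execution trace: 'S' (try body) → 'D' (except ZeroDivisionError) → 'R' (after the try/except). Output: SDR

Answer: SDR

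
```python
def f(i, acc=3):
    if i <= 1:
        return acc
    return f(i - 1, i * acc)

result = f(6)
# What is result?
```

Accumulator trace (n, acc): (6, 3) -> (5, 18) -> (4, 90) -> (3, 360) -> (2, 1080) -> (1, 2160) -> return 2160

Answer: 2160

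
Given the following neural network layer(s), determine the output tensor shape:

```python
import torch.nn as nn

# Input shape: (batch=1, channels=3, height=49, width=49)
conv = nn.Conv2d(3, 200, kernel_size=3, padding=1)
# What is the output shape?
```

Input: (1, 3, 49, 49) -> Output: (1, 200, 49, 49)

Answer: (1, 200, 49, 49)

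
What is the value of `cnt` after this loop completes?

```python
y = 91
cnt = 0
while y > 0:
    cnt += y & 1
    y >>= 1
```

Count set bits in 91 (binary: 0b1011011)
`cnt` takes the values: 0 → 1 → 2 → 3 → 4 → 5

Answer: 5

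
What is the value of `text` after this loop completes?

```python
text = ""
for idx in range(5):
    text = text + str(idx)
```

Concatenate digits 0 to 4
`text` takes the values: "" → "0" → "01" → "012" → "0123" → "01234"

Answer: "01234"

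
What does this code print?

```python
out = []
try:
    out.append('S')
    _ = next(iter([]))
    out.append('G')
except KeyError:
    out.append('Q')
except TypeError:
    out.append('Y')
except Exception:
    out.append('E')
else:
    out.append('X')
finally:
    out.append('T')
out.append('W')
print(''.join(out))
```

Execution trace: 'S' (try body) → 'E' (except Exception) → 'T' (finally) → 'W' (after the try/except). Output: SETW

Answer: SETW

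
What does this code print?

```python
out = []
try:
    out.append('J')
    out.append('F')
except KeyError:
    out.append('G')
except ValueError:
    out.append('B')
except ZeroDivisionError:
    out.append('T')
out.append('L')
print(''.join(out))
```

Execution trace: 'J' (try body) → 'F' (try body, no exception) → 'L' (after the try/except). Output: JFL

Answer: JFL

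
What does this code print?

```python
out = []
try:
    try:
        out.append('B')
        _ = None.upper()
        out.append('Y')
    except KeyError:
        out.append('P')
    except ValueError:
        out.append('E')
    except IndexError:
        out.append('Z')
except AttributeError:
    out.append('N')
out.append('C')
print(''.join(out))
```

Execution trace: 'B' (try body) → 'N' (outer except AttributeError) → 'C' (after the try/except). Output: BNC

Answer: BNC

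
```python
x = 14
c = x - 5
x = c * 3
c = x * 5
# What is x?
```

Trace:
`x = 14` → x = 14
`c = x - 5` → c = 9
`x = c * 3` → x = 27
`c = x * 5` → c = 135
So x = 27

Answer: 27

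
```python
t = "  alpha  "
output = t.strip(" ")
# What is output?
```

Trace:
`t = "  alpha  "` → t = '  alpha  '
`output = t.strip(" ")` → output = 'alpha'
So output = 'alpha'

Answer: 'alpha'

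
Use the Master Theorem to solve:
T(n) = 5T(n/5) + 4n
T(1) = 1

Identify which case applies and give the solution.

a=5, b=5, f(n)=4n. log_5(5) = 1. Since c=1 = 1, Case 2 applies: T(n) = Θ(n^log_b(a) · log n) = O(n log n).

Answer: O(n log n) - Case 2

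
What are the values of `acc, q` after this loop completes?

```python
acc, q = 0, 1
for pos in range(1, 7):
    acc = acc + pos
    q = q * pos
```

Sum and factorial of 1 to 6
`acc, q` takes the values: (0, 1) → (1, 1) → (3, 1) → (3, 2) → (6, 2) → (6, 6) → (10, 6) → (10, 24) → (15, 24) → (15, 120) → (21, 120) → (21, 720)

Answer: 21, 720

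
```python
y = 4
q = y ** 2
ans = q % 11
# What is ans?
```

Trace:
`y = 4` → y = 4
`q = y ** 2` → q = 16
`ans = q % 11` → ans = 5
So ans = 5

Answer: 5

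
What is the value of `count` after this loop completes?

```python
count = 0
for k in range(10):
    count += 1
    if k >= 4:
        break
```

Loop breaks when k reaches 4, count is 5
`count` takes the values: 0 → 1 → 2 → 3 → 4 → 5

Answer: 5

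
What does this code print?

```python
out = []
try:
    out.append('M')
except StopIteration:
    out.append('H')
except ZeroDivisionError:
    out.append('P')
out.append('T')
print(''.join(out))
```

Execution trace: 'M' (try body, no exception) → 'T' (after the try/except). Output: MT

Answer: MT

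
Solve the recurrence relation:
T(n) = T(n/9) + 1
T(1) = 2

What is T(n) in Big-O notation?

Each step divides n by 9 and adds 1. After log_9(n) steps we reach T(1)=2. So T(n) = 1·log_9(n) + 2 = O(log n).

Answer: O(log n)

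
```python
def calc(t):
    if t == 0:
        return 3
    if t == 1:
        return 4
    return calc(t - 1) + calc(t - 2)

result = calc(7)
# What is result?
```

Build up from base cases: calc(0)=3, calc(1)=4, calc(2)=7, calc(3)=11, calc(4)=18, calc(5)=29, calc(6)=47, ..., calc(7)=76

Answer: 76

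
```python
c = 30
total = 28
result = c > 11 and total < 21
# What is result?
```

Trace:
`c = 30` → c = 30
`total = 28` → total = 28
`result = c > 11 and total < 21` → result = False
So result = False

Answer: False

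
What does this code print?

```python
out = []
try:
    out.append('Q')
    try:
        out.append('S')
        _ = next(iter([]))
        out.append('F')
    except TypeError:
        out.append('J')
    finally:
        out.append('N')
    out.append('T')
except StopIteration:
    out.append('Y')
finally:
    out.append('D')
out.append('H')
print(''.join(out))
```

Execution trace: 'Q' (try body) → 'S' (inner try body) → 'N' (inner finally) → 'Y' (except StopIteration) → 'D' (finally) → 'H' (after the try/except). Output: QSNYDH

Answer: QSNYDH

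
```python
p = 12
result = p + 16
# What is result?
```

Trace:
`p = 12` → p = 12
`result = p + 16` → result = 28
So result = 28

Answer: 28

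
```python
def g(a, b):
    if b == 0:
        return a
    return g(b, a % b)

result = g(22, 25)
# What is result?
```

g(22, 25) -> g(25, 22) -> g(22, 3) -> g(3, 1) -> g(1, 0) -> 1

Answer: 1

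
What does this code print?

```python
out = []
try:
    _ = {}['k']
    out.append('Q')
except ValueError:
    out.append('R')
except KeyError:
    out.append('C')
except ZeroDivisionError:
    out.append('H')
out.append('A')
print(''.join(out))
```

Execution trace: 'C' (except KeyError) → 'A' (after the try/except). Output: CA

Answer: CA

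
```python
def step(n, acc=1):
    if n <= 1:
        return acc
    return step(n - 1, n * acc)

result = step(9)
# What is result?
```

Accumulator trace (n, acc): (9, 1) -> (8, 9) -> (7, 72) -> (6, 504) -> (5, 3024) -> (4, 15120) -> (3, 60480) -> (2, 181440) -> (1, 362880) -> return 362880

Answer: 362880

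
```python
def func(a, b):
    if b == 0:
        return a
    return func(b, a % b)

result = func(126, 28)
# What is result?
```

func(126, 28) -> func(28, 14) -> func(14, 0) -> 14

Answer: 14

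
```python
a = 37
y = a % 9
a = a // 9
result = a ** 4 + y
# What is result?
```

Trace:
`a = 37` → a = 37
`y = a % 9` → y = 1
`a = a // 9` → a = 4
`result = a ** 4 + y` → result = 257
So result = 257

Answer: 257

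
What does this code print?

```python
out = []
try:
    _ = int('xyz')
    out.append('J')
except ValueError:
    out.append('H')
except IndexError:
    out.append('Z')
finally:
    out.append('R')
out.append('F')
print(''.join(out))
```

Execution trace: 'H' (except ValueError) → 'R' (finally) → 'F' (after the try/except). Output: HRF

Answer: HRF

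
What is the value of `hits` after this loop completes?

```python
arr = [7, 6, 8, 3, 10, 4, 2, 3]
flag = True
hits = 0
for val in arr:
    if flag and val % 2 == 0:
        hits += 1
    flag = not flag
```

Count even values at even positions
`hits` takes the values: 0 → 1 → 2 → 3

Answer: 3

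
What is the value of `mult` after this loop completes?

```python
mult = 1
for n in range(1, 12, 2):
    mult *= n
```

Product of 1, 3, 5, ... up to 11
`mult` takes the values: 1 → 3 → 15 → 105 → 945 → 10395

Answer: 10395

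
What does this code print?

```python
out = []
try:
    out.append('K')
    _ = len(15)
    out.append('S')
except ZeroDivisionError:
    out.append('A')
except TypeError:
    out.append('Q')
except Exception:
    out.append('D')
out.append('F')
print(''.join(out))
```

Execution trace: 'K' (try body) → 'Q' (except TypeError) → 'F' (after the try/except). Output: KQF

Answer: KQF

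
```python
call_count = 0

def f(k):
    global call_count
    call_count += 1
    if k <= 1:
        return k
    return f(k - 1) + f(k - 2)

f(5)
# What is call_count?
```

Calls(k) = 1 + Calls(k-1) + Calls(k-2); Calls(0)=Calls(1)=1. For k=5 this gives 15.

Answer: 15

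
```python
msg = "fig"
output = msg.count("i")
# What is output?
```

Trace:
`msg = "fig"` → msg = 'fig'
`output = msg.count("i")` → output = 1
So output = 1

Answer: 1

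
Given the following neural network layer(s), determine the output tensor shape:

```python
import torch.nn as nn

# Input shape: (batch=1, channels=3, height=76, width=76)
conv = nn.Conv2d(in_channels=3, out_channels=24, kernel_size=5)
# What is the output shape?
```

Input: (1, 3, 76, 76) -> Output: (1, 24, 72, 72)

Answer: (1, 24, 72, 72)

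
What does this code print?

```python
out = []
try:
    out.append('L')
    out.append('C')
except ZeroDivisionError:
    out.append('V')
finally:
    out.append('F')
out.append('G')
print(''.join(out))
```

Execution trace: 'L' (try body) → 'C' (try body, no exception) → 'F' (finally) → 'G' (after the try/except). Output: LCFG

Answer: LCFG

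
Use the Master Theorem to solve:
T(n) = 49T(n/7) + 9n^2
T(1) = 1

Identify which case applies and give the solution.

a=49, b=7, f(n)=9n^2. log_7(49) = 2. Since c=2 = 2, Case 2 applies: T(n) = Θ(n^log_b(a) · log n) = O(n^2 log n).

Answer: O(n^2 log n) - Case 2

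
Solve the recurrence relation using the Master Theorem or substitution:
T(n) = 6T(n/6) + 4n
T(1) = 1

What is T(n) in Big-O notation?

By Master Theorem: a=6, b=6, f(n)=4n. Since log_6(6) = 1 and f(n) = Θ(n^1), Case 2 applies. T(n) = O(n log n).

Answer: O(n log n)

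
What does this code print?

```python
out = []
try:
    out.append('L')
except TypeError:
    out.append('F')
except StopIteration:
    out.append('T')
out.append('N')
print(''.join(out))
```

Execution trace: 'L' (try body, no exception) → 'N' (after the try/except). Output: LN

Answer: LN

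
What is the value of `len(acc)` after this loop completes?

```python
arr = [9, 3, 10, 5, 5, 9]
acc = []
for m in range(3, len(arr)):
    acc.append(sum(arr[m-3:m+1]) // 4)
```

Number of 4-element averages
`acc` takes the values: [] → [6] → [6, 5] → [6, 5, 7]
So `len(acc)` = 3

Answer: 3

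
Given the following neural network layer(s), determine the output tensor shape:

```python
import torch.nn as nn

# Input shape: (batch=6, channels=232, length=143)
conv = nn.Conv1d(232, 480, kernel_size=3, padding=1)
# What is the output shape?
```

Input: (6, 232, 143) -> Output: (6, 480, 143)

Answer: (6, 480, 143)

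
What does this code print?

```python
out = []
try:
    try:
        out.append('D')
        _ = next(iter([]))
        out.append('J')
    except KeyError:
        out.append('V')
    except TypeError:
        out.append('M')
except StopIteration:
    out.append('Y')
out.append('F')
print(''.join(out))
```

Execution trace: 'D' (inner try body) → 'Y' (outer except StopIteration) → 'F' (after the try/except). Output: DYF

Answer: DYF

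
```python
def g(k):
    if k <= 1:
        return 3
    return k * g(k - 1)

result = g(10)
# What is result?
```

g(10) = 10 * 9 * 8 * 7 * 6 * 5 * 4 * 3 * 2 * 3 = 10886400

Answer: 10886400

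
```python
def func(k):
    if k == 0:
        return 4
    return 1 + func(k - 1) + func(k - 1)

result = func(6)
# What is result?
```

func(k) = 1 + 2·func(k-1), func(0)=4. Closed form: (4+1)·2^6 - 1 = 319.

Answer: 319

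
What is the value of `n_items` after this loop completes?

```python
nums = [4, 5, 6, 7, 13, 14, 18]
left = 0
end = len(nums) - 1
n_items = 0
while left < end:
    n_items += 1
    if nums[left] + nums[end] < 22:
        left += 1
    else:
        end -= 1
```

Steps to find pair summing to 22
`n_items` takes the values: 0 → 1 → 2 → 3 → 4 → 5 → 6

Answer: 6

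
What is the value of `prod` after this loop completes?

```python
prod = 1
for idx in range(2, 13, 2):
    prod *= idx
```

Product of even numbers 2 to 12
`prod` takes the values: 1 → 2 → 8 → 48 → 384 → 3840 → 46080

Answer: 46080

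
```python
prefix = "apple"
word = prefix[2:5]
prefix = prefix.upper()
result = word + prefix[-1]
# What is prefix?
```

Trace:
`prefix = "apple"` → prefix = 'apple'
`word = prefix[2:5]` → word = 'ple'
`prefix = prefix.upper()` → prefix = 'APPLE'
`result = word + prefix[-1]` → result = 'pleE'
So prefix = 'APPLE'

Answer: 'APPLE'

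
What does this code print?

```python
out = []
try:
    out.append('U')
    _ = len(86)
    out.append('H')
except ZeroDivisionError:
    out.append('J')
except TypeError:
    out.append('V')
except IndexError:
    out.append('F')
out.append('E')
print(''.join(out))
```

Execution trace: 'U' (try body) → 'V' (except TypeError) → 'E' (after the try/except). Output: UVE

Answer: UVE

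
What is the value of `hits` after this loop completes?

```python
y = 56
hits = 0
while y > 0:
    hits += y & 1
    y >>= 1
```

Count set bits in 56 (binary: 0b111000)
`hits` takes the values: 0 → 1 → 2 → 3

Answer: 3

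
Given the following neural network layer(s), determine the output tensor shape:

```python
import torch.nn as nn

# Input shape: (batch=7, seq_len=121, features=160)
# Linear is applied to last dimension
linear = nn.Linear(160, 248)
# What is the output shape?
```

Input: (7, 121, 160) -> Output: (7, 121, 248)

Answer: (7, 121, 248)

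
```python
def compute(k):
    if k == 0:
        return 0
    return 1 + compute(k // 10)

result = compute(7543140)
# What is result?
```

Count of digits of 7543140: 7

Answer: 7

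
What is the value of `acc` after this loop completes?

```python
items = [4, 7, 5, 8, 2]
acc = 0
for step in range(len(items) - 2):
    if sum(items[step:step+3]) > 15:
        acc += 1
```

Count windows with sum > 15
`acc` takes the values: 0 → 1 → 2

Answer: 2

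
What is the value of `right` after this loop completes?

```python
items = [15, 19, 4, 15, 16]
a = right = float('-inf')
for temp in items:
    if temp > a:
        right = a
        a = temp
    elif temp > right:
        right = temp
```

Second largest (with repeats) in [15, 19, 4, 15, 16]
`right` takes the values: -inf → 15 → 16

Answer: 16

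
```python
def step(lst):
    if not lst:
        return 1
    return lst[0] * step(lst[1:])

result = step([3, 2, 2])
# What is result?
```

Product over [3, 2, 2] = 3 * 2 * 2 = 12

Answer: 12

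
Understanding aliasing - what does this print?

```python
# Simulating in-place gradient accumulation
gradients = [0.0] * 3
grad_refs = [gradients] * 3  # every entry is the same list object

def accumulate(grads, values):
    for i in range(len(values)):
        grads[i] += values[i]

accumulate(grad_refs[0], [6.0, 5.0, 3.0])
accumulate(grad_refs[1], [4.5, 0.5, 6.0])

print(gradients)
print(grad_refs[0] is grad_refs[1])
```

Key concept: gradient accumulation aliasing.
Step by step:
`gradients = [0.0] * 3` → gradients = [0.0, 0.0, 0.0]
`grad_refs = [gradients] * 3` → grad_refs = [[0.0, 0.0, 0.0], [0.0, 0.0, 0.0], [0.0, 0.0, 0.0]]
`accumulate(grad_refs[0], [6.0, 5.0, 3.0])` → gradients = [6.0, 5.0, 3.0]; grad_refs = [[6.0, 5.0, 3.0], [6.0, 5.0, 3.0], [6.0, 5.0, 3.0]]
`accumulate(grad_refs[1], [4.5, 0.5, 6.0])` → gradients = [10.5, 5.5, 9.0]; grad_refs = [[10.5, 5.5, 9.0], [10.5, 5.5, 9.0], [10.5, 5.5, 9.0]]
`print(gradients)` → prints [10.5, 5.5, 9.0]
`print(grad_refs[0] is grad_refs[1])` → prints True

Answer:
[10.5, 5.5, 9.0]
True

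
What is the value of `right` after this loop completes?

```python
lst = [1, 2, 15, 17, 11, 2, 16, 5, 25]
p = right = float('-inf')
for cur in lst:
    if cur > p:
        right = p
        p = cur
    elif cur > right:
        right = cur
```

Second largest (with repeats) in [1, 2, 15, 17, 11, 2, 16, 5, 25]
`right` takes the values: -inf → 1 → 2 → 15 → 16 → 17

Answer: 17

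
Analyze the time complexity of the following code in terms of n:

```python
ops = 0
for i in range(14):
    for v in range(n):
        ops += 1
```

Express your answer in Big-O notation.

Each loop level contributes: 1 × n. Multiplying the contributions gives O(n).

Answer: O(n)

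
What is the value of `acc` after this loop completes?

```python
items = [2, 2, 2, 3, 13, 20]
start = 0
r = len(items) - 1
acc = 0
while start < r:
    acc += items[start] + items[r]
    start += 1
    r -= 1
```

Sum of pairs from ends
`acc` takes the values: 0 → 22 → 37 → 42

Answer: 42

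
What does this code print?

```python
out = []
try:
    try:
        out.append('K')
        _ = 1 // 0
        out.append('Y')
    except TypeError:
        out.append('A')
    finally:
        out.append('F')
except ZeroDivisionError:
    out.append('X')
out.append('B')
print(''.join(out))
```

Execution trace: 'K' (inner try body) → 'F' (inner finally) → 'X' (outer except ZeroDivisionError) → 'B' (after the try/except). Output: KFXB

Answer: KFXB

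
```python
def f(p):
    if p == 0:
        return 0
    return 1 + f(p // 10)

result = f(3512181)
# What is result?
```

Count of digits of 3512181: 7

Answer: 7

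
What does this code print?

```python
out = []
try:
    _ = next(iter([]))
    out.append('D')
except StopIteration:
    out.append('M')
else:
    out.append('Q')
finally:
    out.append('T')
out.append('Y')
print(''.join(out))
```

Execution trace: 'M' (except StopIteration) → 'T' (finally) → 'Y' (after the try/except). Output: MTY

Answer: MTY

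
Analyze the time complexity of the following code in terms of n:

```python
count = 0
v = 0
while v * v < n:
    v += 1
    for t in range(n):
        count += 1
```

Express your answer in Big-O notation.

Each loop level contributes: √n × n. Multiplying the contributions gives O(n√n).

Answer: O(n√n)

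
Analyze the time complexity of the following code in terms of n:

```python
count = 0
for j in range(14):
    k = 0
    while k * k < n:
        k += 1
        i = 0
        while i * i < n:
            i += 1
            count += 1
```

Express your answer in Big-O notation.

Each loop level contributes: 1 × √n × √n. Multiplying the contributions gives O(n).

Answer: O(n)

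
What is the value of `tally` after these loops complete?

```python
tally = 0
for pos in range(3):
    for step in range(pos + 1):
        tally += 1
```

Triangle: 1 + 2 + ... + 3
`tally` takes the values: 0 → 1 → 2 → 3 → 4 → 5 → 6

Answer: 6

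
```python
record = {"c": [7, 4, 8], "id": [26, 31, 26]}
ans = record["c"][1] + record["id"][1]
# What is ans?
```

Trace:
`record = {"c": [7, 4, 8], "id": [26, 31, 26]}` → record = {'c': [7, 4, 8], 'id': [26, 31, 26]}
`ans = record["c"][1] + record["id"][1]` → ans = 35
So ans = 35

Answer: 35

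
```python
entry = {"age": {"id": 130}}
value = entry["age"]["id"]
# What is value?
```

Trace:
`entry = {"age": {"id": 130}}` → entry = {'age': {'id': 130}}
`value = entry["age"]["id"]` → value = 130
So value = 130

Answer: 130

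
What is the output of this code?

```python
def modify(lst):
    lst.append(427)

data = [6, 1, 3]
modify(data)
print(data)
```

Key concept: function modifies passed list.
Step by step:
`data = [6, 1, 3]` → data = [6, 1, 3]
`modify(data)` → data = [6, 1, 3, 427]
`print(data)` → prints [6, 1, 3, 427]

Answer: [6, 1, 3, 427]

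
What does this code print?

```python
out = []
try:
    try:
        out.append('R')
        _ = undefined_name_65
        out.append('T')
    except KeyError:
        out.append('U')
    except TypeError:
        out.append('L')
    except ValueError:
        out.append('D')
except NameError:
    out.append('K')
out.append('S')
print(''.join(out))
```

Execution trace: 'R' (try body) → 'K' (outer except NameError) → 'S' (after the try/except). Output: RKS

Answer: RKS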